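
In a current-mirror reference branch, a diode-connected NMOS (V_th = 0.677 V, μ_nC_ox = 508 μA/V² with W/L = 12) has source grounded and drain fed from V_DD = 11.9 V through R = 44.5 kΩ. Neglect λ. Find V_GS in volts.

With gate tied to drain, V_GS = V_DS ≥ V_GS − V_th, so the device is in saturation.
k_n = μ_nC_ox · (W/L) = 6.096 mA/V².
KCL at the drain: ½ k_n (V_GS − V_th)² = (V_DD − V_GS)/R.
Let x = V_GS − 0.677. Then 136 x² + x − 11.22 = 0, giving x = 0.284 V (positive root), so V_GS = 0.961 V.
I_D = (V_DD − V_GS)/R = (11.9 − 0.961) / 44.5 = 0.246 mA.

V_GS = 0.961 V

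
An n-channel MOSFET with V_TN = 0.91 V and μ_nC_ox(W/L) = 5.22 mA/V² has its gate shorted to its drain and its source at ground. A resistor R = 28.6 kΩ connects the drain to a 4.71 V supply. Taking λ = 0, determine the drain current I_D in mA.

With gate tied to drain, V_GS = V_DS ≥ V_GS − V_TN, so the device is in saturation.
KCL at the drain: ½ k_n (V_GS − V_TN)² = (V_DD − V_GS)/R.
Let x = V_GS − 0.91. Then 74.6 x² + x − 3.8 = 0, giving x = 0.219 V (positive root), so V_GS = 1.13 V.
I_D = (V_DD − V_GS)/R = (4.71 − 1.13) / 28.6 = 0.125 mA.

I_D = 0.125 mA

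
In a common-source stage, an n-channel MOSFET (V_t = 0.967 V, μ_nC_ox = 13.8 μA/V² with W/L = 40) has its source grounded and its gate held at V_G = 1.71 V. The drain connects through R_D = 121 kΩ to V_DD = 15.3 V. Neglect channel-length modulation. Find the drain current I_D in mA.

I_D = 0.123 mA

V_GS = V_G = 1.71 V, so V_ov = 1.71 − 0.967 = 0.743 V.
k_n = μ_nC_ox · (W/L) = 0.552 mA/V².
Assume saturation: I_D = ½ k_n V_ov² = 0.5 × 0.552 × 0.743² = 0.152 mA, giving V_DS = V_DD − I_D R_D = 15.3 − 0.152 × 121 = -3.14 V.
But -3.14 V < V_ov = 0.743 V, so the device is actually in triode.
In triode I_D = k_n[V_ov V_DS − ½ V_DS²] and I_D = (V_DD − V_DS)/R_D. Equating: 33.4 V_DS² − 50.63 V_DS + 15.3 = 0, giving V_DS = 0.417 V (the root below V_ov).
I_D = (15.3 − 0.417) / 121 = 0.123 mA.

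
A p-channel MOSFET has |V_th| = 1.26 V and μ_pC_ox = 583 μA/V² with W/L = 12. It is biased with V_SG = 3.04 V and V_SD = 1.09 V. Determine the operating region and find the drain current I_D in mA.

k_p = μ_pC_ox · (W/L) = 6.996 mA/V².
V_ov = V_SG − |V_th| = 3.04 − 1.26 = 1.78 V.
Since V_SD = 1.09 V < V_ov = 1.78 V, the device is in the triode region.
I_D = k_p [V_ov · V_SD − ½ V_SD²] = 6.996 × [1.78 × 1.09 − 0.5 × 1.09²] = 9.42 mA.

Triode; I_D = 9.42 mA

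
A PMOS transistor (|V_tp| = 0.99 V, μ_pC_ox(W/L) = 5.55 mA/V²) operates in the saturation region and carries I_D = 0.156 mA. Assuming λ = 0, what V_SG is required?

V_SG = 1.23 V

In saturation I_D = ½ k_p (V_SG − |V_tp|)², so V_SG − |V_tp| = √(2 I_D / k_p) = √(2 × 0.156 / 5.55) = 0.237 V.
V_SG = 0.99 + 0.237 = 1.23 V.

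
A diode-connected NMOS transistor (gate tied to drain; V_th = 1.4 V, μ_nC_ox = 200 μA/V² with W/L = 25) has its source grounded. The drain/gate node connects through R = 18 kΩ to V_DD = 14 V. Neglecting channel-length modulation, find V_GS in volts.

With gate tied to drain, V_GS = V_DS ≥ V_GS − V_th, so the device is in saturation.
k_n = μ_nC_ox · (W/L) = 5 mA/V².
KCL at the drain: ½ k_n (V_GS − V_th)² = (V_DD − V_GS)/R.
Let x = V_GS − 1.4. Then 45 x² + x − 12.6 = 0, giving x = 0.518 V (positive root), so V_GS = 1.92 V.
I_D = (V_DD − V_GS)/R = (14 − 1.92) / 18 = 0.671 mA.

V_GS = 1.92 V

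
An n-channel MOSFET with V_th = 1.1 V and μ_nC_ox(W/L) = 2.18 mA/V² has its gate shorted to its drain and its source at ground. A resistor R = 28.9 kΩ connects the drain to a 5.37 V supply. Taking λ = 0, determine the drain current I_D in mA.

With gate tied to drain, V_GS = V_DS ≥ V_GS − V_th, so the device is in saturation.
KCL at the drain: ½ k_n (V_GS − V_th)² = (V_DD − V_GS)/R.
Let x = V_GS − 1.1. Then 31.5 x² + x − 4.27 = 0, giving x = 0.353 V (positive root), so V_GS = 1.45 V.
I_D = (V_DD − V_GS)/R = (5.37 − 1.45) / 28.9 = 0.136 mA.

I_D = 0.136 mA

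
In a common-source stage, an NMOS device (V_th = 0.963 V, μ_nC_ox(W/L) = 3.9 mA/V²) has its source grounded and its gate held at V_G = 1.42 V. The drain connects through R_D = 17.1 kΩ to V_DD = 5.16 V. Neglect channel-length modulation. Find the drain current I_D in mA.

I_D = 0.289 mA

V_GS = V_G = 1.42 V, so V_ov = 1.42 − 0.963 = 0.457 V.
Assume saturation: I_D = ½ k_n V_ov² = 0.5 × 3.9 × 0.457² = 0.407 mA, giving V_DS = V_DD − I_D R_D = 5.16 − 0.407 × 17.1 = -1.8 V.
But -1.8 V < V_ov = 0.457 V, so the device is actually in triode.
In triode I_D = k_n[V_ov V_DS − ½ V_DS²] and I_D = (V_DD − V_DS)/R_D. Equating: 33.3 V_DS² − 31.48 V_DS + 5.16 = 0, giving V_DS = 0.211 V (the root below V_ov).
I_D = (5.16 − 0.211) / 17.1 = 0.289 mA.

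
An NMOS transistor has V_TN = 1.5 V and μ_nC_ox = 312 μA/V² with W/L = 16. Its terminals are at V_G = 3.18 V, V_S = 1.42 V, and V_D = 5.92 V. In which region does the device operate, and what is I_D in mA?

Saturation; I_D = 0.169 mA

V_GS = V_G − V_S = 3.18 − 1.42 = 1.76 V; V_DS = V_D − V_S = 5.92 − 1.42 = 4.5 V.
k_n = μ_nC_ox · (W/L) = 4.992 mA/V².
V_ov = V_GS − V_TN = 1.76 − 1.5 = 0.26 V.
Since V_DS = 4.5 V ≥ V_ov = 0.26 V, the device is in saturation.
I_D = ½ k_n V_ov² = 0.5 × 4.992 × 0.26² = 0.169 mA.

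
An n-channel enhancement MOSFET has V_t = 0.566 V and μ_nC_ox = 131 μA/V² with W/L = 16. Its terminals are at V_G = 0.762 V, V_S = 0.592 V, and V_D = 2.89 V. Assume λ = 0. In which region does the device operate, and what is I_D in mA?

Cutoff; I_D = 0 mA

V_GS = V_G − V_S = 0.762 − 0.592 = 0.17 V; V_DS = V_D − V_S = 2.89 − 0.592 = 2.3 V.
V_GS = 0.17 V < V_t = 0.566 V, so the transistor is in cutoff.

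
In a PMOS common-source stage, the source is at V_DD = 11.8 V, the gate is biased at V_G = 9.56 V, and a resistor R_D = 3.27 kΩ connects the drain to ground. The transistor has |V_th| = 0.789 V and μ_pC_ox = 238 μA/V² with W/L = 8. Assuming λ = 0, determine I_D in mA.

I_D = 2.00 mA

V_SG = V_DD − V_G = 11.8 − 9.56 = 2.24 V, so V_ov = 2.24 − 0.789 = 1.45 V.
k_p = μ_pC_ox · (W/L) = 1.904 mA/V².
Assume saturation: I_D = ½ k_p V_ov² = 0.5 × 1.904 × 1.45² = 2 mA, giving V_SD = V_DD − I_D R_D = 11.8 − 2 × 3.27 = 5.25 V.
V_SD = 5.25 V ≥ V_ov = 1.45 V, confirming saturation.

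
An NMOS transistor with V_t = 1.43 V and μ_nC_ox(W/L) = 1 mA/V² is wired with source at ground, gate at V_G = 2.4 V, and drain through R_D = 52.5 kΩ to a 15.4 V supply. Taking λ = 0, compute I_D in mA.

V_GS = V_G = 2.4 V, so V_ov = 2.4 − 1.43 = 0.97 V.
Assume saturation: I_D = ½ k_n V_ov² = 0.5 × 1 × 0.97² = 0.47 mA, giving V_DS = V_DD − I_D R_D = 15.4 − 0.47 × 52.5 = -9.3 V.
But -9.3 V < V_ov = 0.97 V, so the device is actually in triode.
In triode I_D = k_n[V_ov V_DS − ½ V_DS²] and I_D = (V_DD − V_DS)/R_D. Equating: 26.2 V_DS² − 51.92 V_DS + 15.4 = 0, giving V_DS = 0.363 V (the root below V_ov).
I_D = (15.4 − 0.363) / 52.5 = 0.286 mA.

I_D = 0.286 mA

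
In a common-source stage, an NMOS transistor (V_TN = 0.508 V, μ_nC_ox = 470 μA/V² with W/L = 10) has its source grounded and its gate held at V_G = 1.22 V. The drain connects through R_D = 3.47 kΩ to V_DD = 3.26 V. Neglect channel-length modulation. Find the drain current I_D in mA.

V_GS = V_G = 1.22 V, so V_ov = 1.22 − 0.508 = 0.712 V.
k_n = μ_nC_ox · (W/L) = 4.7 mA/V².
Assume saturation: I_D = ½ k_n V_ov² = 0.5 × 4.7 × 0.712² = 1.19 mA, giving V_DS = V_DD − I_D R_D = 3.26 − 1.19 × 3.47 = -0.874 V.
But -0.874 V < V_ov = 0.712 V, so the device is actually in triode.
In triode I_D = k_n[V_ov V_DS − ½ V_DS²] and I_D = (V_DD − V_DS)/R_D. Equating: 8.15 V_DS² − 12.61 V_DS + 3.26 = 0, giving V_DS = 0.328 V (the root below V_ov).
I_D = (3.26 − 0.328) / 3.47 = 0.845 mA.

I_D = 0.845 mA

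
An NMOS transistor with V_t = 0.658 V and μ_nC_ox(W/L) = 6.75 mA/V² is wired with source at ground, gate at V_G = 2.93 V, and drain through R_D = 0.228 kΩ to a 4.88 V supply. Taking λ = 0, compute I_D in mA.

V_GS = V_G = 2.93 V, so V_ov = 2.93 − 0.658 = 2.27 V.
Assume saturation: I_D = ½ k_n V_ov² = 0.5 × 6.75 × 2.27² = 17.4 mA, giving V_DS = V_DD − I_D R_D = 4.88 − 17.4 × 0.228 = 0.908 V.
But 0.908 V < V_ov = 2.27 V, so the device is actually in triode.
In triode I_D = k_n[V_ov V_DS − ½ V_DS²] and I_D = (V_DD − V_DS)/R_D. Equating: 0.77 V_DS² − 4.497 V_DS + 4.88 = 0, giving V_DS = 1.44 V (the root below V_ov).
I_D = (4.88 − 1.44) / 0.228 = 15.1 mA.

I_D = 15.1 mA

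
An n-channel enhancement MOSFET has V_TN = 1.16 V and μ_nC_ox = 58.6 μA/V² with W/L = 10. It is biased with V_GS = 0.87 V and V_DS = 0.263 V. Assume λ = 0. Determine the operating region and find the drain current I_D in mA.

Cutoff; I_D = 0 mA

V_GS = 0.87 V < V_TN = 1.16 V, so the transistor is in cutoff.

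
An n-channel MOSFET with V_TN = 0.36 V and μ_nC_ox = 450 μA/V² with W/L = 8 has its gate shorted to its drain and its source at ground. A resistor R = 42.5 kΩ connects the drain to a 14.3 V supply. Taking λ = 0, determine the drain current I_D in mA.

I_D = 0.318 mA

With gate tied to drain, V_GS = V_DS ≥ V_GS − V_TN, so the device is in saturation.
k_n = μ_nC_ox · (W/L) = 3.6 mA/V².
KCL at the drain: ½ k_n (V_GS − V_TN)² = (V_DD − V_GS)/R.
Let x = V_GS − 0.36. Then 76.5 x² + x − 13.94 = 0, giving x = 0.42 V (positive root), so V_GS = 0.78 V.
I_D = (V_DD − V_GS)/R = (14.3 − 0.78) / 42.5 = 0.318 mA.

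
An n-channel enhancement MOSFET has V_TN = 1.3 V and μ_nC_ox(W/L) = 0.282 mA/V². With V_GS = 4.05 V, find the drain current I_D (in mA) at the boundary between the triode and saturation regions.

At the boundary V_DS = V_ov = V_GS − V_TN = 4.05 − 1.3 = 2.75 V.
I_D = ½ k_n V_ov² = 0.5 × 0.282 × 2.75² = 1.07 mA.

I_D = 1.07 mA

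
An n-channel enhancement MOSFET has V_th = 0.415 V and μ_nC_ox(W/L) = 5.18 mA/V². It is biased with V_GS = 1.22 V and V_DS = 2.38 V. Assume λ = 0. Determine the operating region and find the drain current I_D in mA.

Saturation; I_D = 1.68 mA

V_ov = V_GS − V_th = 1.22 − 0.415 = 0.805 V.
Since V_DS = 2.38 V ≥ V_ov = 0.805 V, the device is in saturation.
I_D = ½ k_n V_ov² = 0.5 × 5.18 × 0.805² = 1.68 mA.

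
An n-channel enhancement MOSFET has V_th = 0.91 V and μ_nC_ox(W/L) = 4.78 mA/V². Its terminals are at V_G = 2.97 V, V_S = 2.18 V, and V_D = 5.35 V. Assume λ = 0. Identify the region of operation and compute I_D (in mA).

Cutoff; I_D = 0 mA

V_GS = V_G − V_S = 2.97 − 2.18 = 0.79 V; V_DS = V_D − V_S = 5.35 − 2.18 = 3.17 V.
V_GS = 0.79 V < V_th = 0.91 V, so the transistor is in cutoff.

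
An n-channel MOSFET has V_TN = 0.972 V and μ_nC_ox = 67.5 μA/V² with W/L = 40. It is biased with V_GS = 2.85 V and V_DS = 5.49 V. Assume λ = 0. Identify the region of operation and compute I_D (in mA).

k_n = μ_nC_ox · (W/L) = 2.7 mA/V².
V_ov = V_GS − V_TN = 2.85 − 0.972 = 1.88 V.
Since V_DS = 5.49 V ≥ V_ov = 1.88 V, the device is in saturation.
I_D = ½ k_n V_ov² = 0.5 × 2.7 × 1.88² = 4.76 mA.

Saturation; I_D = 4.76 mA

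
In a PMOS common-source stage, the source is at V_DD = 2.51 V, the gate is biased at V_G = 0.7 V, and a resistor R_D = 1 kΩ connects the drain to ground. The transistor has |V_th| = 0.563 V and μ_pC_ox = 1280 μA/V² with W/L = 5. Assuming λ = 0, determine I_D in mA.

V_SG = V_DD − V_G = 2.51 − 0.7 = 1.81 V, so V_ov = 1.81 − 0.563 = 1.25 V.
k_p = μ_pC_ox · (W/L) = 6.4 mA/V².
Assume saturation: I_D = ½ k_p V_ov² = 0.5 × 6.4 × 1.25² = 4.98 mA, giving V_SD = V_DD − I_D R_D = 2.51 − 4.98 × 1 = -2.47 V.
But -2.47 V < V_ov = 1.25 V, so the device is actually in triode.
In triode I_D = k_p[V_ov V_SD − ½ V_SD²] and I_D = (V_DD − V_SD)/R_D. Equating: 3.2 V_SD² − 8.981 V_SD + 2.51 = 0, giving V_SD = 0.315 V (the root below V_ov).
I_D = (2.51 − 0.315) / 1 = 2.2 mA.

I_D = 2.20 mA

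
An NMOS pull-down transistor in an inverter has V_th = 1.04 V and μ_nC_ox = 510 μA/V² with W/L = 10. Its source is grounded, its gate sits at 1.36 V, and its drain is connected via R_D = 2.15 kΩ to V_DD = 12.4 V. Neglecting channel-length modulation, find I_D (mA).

I_D = 0.261 mA

V_GS = V_G = 1.36 V, so V_ov = 1.36 − 1.04 = 0.32 V.
k_n = μ_nC_ox · (W/L) = 5.1 mA/V².
Assume saturation: I_D = ½ k_n V_ov² = 0.5 × 5.1 × 0.32² = 0.261 mA, giving V_DS = V_DD − I_D R_D = 12.4 − 0.261 × 2.15 = 11.8 V.
V_DS = 11.8 V ≥ V_ov = 0.32 V, confirming saturation.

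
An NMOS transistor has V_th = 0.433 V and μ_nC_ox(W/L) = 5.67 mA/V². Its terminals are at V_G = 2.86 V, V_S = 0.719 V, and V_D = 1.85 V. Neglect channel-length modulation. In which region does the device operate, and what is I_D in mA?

V_GS = V_G − V_S = 2.86 − 0.719 = 2.14 V; V_DS = V_D − V_S = 1.85 − 0.719 = 1.13 V.
V_ov = V_GS − V_th = 2.14 − 0.433 = 1.71 V.
Since V_DS = 1.13 V < V_ov = 1.71 V, the device is in the triode region.
I_D = k_n [V_ov · V_DS − ½ V_DS²] = 5.67 × [1.71 × 1.13 − 0.5 × 1.13²] = 7.33 mA.

Triode; I_D = 7.33 mA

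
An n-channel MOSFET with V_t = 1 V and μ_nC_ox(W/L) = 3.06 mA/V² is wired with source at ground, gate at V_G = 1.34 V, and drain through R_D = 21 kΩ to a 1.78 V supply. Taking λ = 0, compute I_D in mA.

I_D = 0.0805 mA

V_GS = V_G = 1.34 V, so V_ov = 1.34 − 1 = 0.34 V.
Assume saturation: I_D = ½ k_n V_ov² = 0.5 × 3.06 × 0.34² = 0.177 mA, giving V_DS = V_DD − I_D R_D = 1.78 − 0.177 × 21 = -1.93 V.
But -1.93 V < V_ov = 0.34 V, so the device is actually in triode.
In triode I_D = k_n[V_ov V_DS − ½ V_DS²] and I_D = (V_DD − V_DS)/R_D. Equating: 32.1 V_DS² − 22.85 V_DS + 1.78 = 0, giving V_DS = 0.0891 V (the root below V_ov).
I_D = (1.78 − 0.0891) / 21 = 0.0805 mA.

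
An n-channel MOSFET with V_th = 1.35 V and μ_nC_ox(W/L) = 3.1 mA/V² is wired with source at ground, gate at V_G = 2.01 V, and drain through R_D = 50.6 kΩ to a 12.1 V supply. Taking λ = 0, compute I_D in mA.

V_GS = V_G = 2.01 V, so V_ov = 2.01 − 1.35 = 0.66 V.
Assume saturation: I_D = ½ k_n V_ov² = 0.5 × 3.1 × 0.66² = 0.675 mA, giving V_DS = V_DD − I_D R_D = 12.1 − 0.675 × 50.6 = -22.1 V.
But -22.1 V < V_ov = 0.66 V, so the device is actually in triode.
In triode I_D = k_n[V_ov V_DS − ½ V_DS²] and I_D = (V_DD − V_DS)/R_D. Equating: 78.4 V_DS² − 104.5 V_DS + 12.1 = 0, giving V_DS = 0.128 V (the root below V_ov).
I_D = (12.1 − 0.128) / 50.6 = 0.237 mA.

I_D = 0.237 mA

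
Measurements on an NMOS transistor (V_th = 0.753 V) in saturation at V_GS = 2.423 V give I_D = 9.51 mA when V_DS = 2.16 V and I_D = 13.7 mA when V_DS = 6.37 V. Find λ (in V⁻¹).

With V_GS fixed, I_D ∝ (1 + λ V_DS) in saturation, so I_D2/I_D1 = (1 + λ V_DS2)/(1 + λ V_DS1).
13.7/9.51 = 1.441 = (1 + 6.37 λ)/(1 + 2.16 λ).
Solving: λ (I_D1 V_DS2 − I_D2 V_DS1) = I_D2 − I_D1, so λ = (13.7 − 9.51) / (9.51 × 6.37 − 13.7 × 2.16) = 4.19 / 31 = 0.135 V⁻¹.

λ = 0.135 V⁻¹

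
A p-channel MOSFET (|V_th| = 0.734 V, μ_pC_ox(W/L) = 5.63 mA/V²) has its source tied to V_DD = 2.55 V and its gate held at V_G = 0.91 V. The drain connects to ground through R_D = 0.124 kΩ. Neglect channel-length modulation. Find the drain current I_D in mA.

I_D = 2.31 mA

V_SG = V_DD − V_G = 2.55 − 0.91 = 1.64 V, so V_ov = 1.64 − 0.734 = 0.906 V.
Assume saturation: I_D = ½ k_p V_ov² = 0.5 × 5.63 × 0.906² = 2.31 mA, giving V_SD = V_DD − I_D R_D = 2.55 − 2.31 × 0.124 = 2.26 V.
V_SD = 2.26 V ≥ V_ov = 0.906 V, confirming saturation.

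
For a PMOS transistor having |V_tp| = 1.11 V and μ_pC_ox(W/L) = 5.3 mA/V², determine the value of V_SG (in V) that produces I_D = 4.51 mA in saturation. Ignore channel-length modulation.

In saturation I_D = ½ k_p (V_SG − |V_tp|)², so V_SG − |V_tp| = √(2 I_D / k_p) = √(2 × 4.51 / 5.3) = 1.3 V.
V_SG = 1.11 + 1.3 = 2.41 V.

V_SG = 2.41 V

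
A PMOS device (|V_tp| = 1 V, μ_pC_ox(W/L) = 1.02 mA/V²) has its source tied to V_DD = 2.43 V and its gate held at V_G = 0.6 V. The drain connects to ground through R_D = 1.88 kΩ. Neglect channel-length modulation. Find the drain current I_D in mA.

I_D = 0.351 mA

V_SG = V_DD − V_G = 2.43 − 0.6 = 1.83 V, so V_ov = 1.83 − 1 = 0.83 V.
Assume saturation: I_D = ½ k_p V_ov² = 0.5 × 1.02 × 0.83² = 0.351 mA, giving V_SD = V_DD − I_D R_D = 2.43 − 0.351 × 1.88 = 1.77 V.
V_SD = 1.77 V ≥ V_ov = 0.83 V, confirming saturation.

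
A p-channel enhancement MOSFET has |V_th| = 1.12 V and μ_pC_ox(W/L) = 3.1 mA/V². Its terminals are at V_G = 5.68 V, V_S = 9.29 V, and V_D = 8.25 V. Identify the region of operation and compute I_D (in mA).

Triode; I_D = 6.35 mA

V_SG = V_S − V_G = 9.29 − 5.68 = 3.61 V; V_SD = V_S − V_D = 9.29 − 8.25 = 1.04 V.
V_ov = V_SG − |V_th| = 3.61 − 1.12 = 2.49 V.
Since V_SD = 1.04 V < V_ov = 2.49 V, the device is in the triode region.
I_D = k_p [V_ov · V_SD − ½ V_SD²] = 3.1 × [2.49 × 1.04 − 0.5 × 1.04²] = 6.35 mA.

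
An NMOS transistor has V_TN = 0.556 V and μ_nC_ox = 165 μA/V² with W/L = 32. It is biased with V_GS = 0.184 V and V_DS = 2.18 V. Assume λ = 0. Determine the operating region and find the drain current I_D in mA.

Cutoff; I_D = 0 mA

V_GS = 0.184 V < V_TN = 0.556 V, so the transistor is in cutoff.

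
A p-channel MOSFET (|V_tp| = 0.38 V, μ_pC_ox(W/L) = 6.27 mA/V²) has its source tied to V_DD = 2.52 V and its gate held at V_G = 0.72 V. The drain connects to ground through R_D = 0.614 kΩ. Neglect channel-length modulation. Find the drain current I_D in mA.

V_SG = V_DD − V_G = 2.52 − 0.72 = 1.8 V, so V_ov = 1.8 − 0.38 = 1.42 V.
Assume saturation: I_D = ½ k_p V_ov² = 0.5 × 6.27 × 1.42² = 6.32 mA, giving V_SD = V_DD − I_D R_D = 2.52 − 6.32 × 0.614 = -1.36 V.
But -1.36 V < V_ov = 1.42 V, so the device is actually in triode.
In triode I_D = k_p[V_ov V_SD − ½ V_SD²] and I_D = (V_DD − V_SD)/R_D. Equating: 1.92 V_SD² − 6.467 V_SD + 2.52 = 0, giving V_SD = 0.45 V (the root below V_ov).
I_D = (2.52 − 0.45) / 0.614 = 3.37 mA.

I_D = 3.37 mA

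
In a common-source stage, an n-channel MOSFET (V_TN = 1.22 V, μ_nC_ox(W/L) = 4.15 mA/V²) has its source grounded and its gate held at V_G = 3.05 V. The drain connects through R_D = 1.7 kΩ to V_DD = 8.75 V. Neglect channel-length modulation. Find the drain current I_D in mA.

I_D = 4.69 mA

V_GS = V_G = 3.05 V, so V_ov = 3.05 − 1.22 = 1.83 V.
Assume saturation: I_D = ½ k_n V_ov² = 0.5 × 4.15 × 1.83² = 6.95 mA, giving V_DS = V_DD − I_D R_D = 8.75 − 6.95 × 1.7 = -3.06 V.
But -3.06 V < V_ov = 1.83 V, so the device is actually in triode.
In triode I_D = k_n[V_ov V_DS − ½ V_DS²] and I_D = (V_DD − V_DS)/R_D. Equating: 3.53 V_DS² − 13.91 V_DS + 8.75 = 0, giving V_DS = 0.785 V (the root below V_ov).
I_D = (8.75 − 0.785) / 1.7 = 4.69 mA.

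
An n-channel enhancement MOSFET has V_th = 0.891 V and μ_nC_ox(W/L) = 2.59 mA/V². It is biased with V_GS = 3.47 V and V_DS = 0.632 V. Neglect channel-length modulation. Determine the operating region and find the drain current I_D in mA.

Triode; I_D = 3.70 mA

V_ov = V_GS − V_th = 3.47 − 0.891 = 2.58 V.
Since V_DS = 0.632 V < V_ov = 2.58 V, the device is in the triode region.
I_D = k_n [V_ov · V_DS − ½ V_DS²] = 2.59 × [2.58 × 0.632 − 0.5 × 0.632²] = 3.7 mA.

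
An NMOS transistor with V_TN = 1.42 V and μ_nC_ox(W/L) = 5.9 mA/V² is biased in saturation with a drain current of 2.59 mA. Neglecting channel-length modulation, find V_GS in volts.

V_GS = 2.36 V

In saturation I_D = ½ k_n (V_GS − V_TN)², so V_GS − V_TN = √(2 I_D / k_n) = √(2 × 2.59 / 5.9) = 0.937 V.
V_GS = 1.42 + 0.937 = 2.36 V.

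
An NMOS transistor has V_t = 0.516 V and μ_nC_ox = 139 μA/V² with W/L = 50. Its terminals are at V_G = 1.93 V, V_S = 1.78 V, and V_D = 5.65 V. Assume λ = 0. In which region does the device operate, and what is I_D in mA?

Cutoff; I_D = 0 mA

V_GS = V_G − V_S = 1.93 − 1.78 = 0.15 V; V_DS = V_D − V_S = 5.65 − 1.78 = 3.87 V.
V_GS = 0.15 V < V_t = 0.516 V, so the transistor is in cutoff.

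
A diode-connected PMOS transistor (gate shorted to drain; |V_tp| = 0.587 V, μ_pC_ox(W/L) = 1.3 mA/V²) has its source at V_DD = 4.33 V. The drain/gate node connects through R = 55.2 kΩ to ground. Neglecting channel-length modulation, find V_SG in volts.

With gate tied to drain, V_SG = V_SD ≥ V_SG − |V_tp|, so the device is in saturation.
KCL at the drain: ½ k_p (V_SG − |V_tp|)² = (V_DD − V_SG)/R.
Let x = V_SG − 0.587. Then 35.9 x² + x − 3.743 = 0, giving x = 0.309 V (positive root), so V_SG = 0.896 V.
I_D = (V_DD − V_SG)/R = (4.33 − 0.896) / 55.2 = 0.0622 mA.

V_SG = 0.896 V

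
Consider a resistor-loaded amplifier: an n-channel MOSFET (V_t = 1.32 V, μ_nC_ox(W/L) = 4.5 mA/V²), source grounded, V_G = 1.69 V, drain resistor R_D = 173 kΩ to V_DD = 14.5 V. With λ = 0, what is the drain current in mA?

V_GS = V_G = 1.69 V, so V_ov = 1.69 − 1.32 = 0.37 V.
Assume saturation: I_D = ½ k_n V_ov² = 0.5 × 4.5 × 0.37² = 0.308 mA, giving V_DS = V_DD − I_D R_D = 14.5 − 0.308 × 173 = -38.8 V.
But -38.8 V < V_ov = 0.37 V, so the device is actually in triode.
In triode I_D = k_n[V_ov V_DS − ½ V_DS²] and I_D = (V_DD − V_DS)/R_D. Equating: 389 V_DS² − 289 V_DS + 14.5 = 0, giving V_DS = 0.0541 V (the root below V_ov).
I_D = (14.5 − 0.0541) / 173 = 0.0835 mA.

I_D = 0.0835 mA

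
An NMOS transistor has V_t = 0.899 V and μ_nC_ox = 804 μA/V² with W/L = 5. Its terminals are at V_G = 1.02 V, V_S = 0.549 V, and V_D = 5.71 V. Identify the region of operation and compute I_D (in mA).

V_GS = V_G − V_S = 1.02 − 0.549 = 0.471 V; V_DS = V_D − V_S = 5.71 − 0.549 = 5.16 V.
V_GS = 0.471 V < V_t = 0.899 V, so the transistor is in cutoff.

Cutoff; I_D = 0 mA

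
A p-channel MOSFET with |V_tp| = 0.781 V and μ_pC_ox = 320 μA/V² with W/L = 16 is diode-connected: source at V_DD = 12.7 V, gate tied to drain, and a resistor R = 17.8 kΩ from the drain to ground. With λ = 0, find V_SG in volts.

With gate tied to drain, V_SG = V_SD ≥ V_SG − |V_tp|, so the device is in saturation.
k_p = μ_pC_ox · (W/L) = 5.12 mA/V².
KCL at the drain: ½ k_p (V_SG − |V_tp|)² = (V_DD − V_SG)/R.
Let x = V_SG − 0.781. Then 45.6 x² + x − 11.92 = 0, giving x = 0.501 V (positive root), so V_SG = 1.28 V.
I_D = (V_DD − V_SG)/R = (12.7 − 1.28) / 17.8 = 0.641 mA.

V_SG = 1.28 V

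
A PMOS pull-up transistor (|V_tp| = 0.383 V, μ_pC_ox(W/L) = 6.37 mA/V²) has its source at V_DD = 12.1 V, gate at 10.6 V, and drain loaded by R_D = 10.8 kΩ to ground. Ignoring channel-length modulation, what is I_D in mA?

I_D = 1.10 mA

V_SG = V_DD − V_G = 12.1 − 10.6 = 1.5 V, so V_ov = 1.5 − 0.383 = 1.12 V.
Assume saturation: I_D = ½ k_p V_ov² = 0.5 × 6.37 × 1.12² = 3.97 mA, giving V_SD = V_DD − I_D R_D = 12.1 − 3.97 × 10.8 = -30.8 V.
But -30.8 V < V_ov = 1.12 V, so the device is actually in triode.
In triode I_D = k_p[V_ov V_SD − ½ V_SD²] and I_D = (V_DD − V_SD)/R_D. Equating: 34.4 V_SD² − 77.85 V_SD + 12.1 = 0, giving V_SD = 0.168 V (the root below V_ov).
I_D = (12.1 − 0.168) / 10.8 = 1.1 mA.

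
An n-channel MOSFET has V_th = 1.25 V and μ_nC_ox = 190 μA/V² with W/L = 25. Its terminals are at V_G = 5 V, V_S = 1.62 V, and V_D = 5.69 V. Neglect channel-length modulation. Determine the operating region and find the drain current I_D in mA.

V_GS = V_G − V_S = 5 − 1.62 = 3.38 V; V_DS = V_D − V_S = 5.69 − 1.62 = 4.07 V.
k_n = μ_nC_ox · (W/L) = 4.75 mA/V².
V_ov = V_GS − V_th = 3.38 − 1.25 = 2.13 V.
Since V_DS = 4.07 V ≥ V_ov = 2.13 V, the device is in saturation.
I_D = ½ k_n V_ov² = 0.5 × 4.75 × 2.13² = 10.8 mA.

Saturation; I_D = 10.8 mA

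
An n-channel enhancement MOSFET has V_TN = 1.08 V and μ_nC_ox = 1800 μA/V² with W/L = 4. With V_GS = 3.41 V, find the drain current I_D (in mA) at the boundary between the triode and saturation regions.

I_D = 19.5 mA

At the boundary V_DS = V_ov = V_GS − V_TN = 3.41 − 1.08 = 2.33 V.
k_n = μ_nC_ox · (W/L) = 7.2 mA/V².
I_D = ½ k_n V_ov² = 0.5 × 7.2 × 2.33² = 19.5 mA.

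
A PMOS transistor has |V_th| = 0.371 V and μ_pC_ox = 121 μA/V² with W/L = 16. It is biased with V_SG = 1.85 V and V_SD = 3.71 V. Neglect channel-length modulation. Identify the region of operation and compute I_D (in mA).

k_p = μ_pC_ox · (W/L) = 1.936 mA/V².
V_ov = V_SG − |V_th| = 1.85 − 0.371 = 1.48 V.
Since V_SD = 3.71 V ≥ V_ov = 1.48 V, the device is in saturation.
I_D = ½ k_p V_ov² = 0.5 × 1.936 × 1.48² = 2.12 mA.

Saturation; I_D = 2.12 mA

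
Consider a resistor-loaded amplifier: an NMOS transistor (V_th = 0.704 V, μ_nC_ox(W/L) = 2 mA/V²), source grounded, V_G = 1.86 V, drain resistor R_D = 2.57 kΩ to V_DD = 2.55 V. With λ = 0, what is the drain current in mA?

I_D = 0.822 mA

V_GS = V_G = 1.86 V, so V_ov = 1.86 − 0.704 = 1.16 V.
Assume saturation: I_D = ½ k_n V_ov² = 0.5 × 2 × 1.16² = 1.34 mA, giving V_DS = V_DD − I_D R_D = 2.55 − 1.34 × 2.57 = -0.884 V.
But -0.884 V < V_ov = 1.16 V, so the device is actually in triode.
In triode I_D = k_n[V_ov V_DS − ½ V_DS²] and I_D = (V_DD − V_DS)/R_D. Equating: 2.57 V_DS² − 6.942 V_DS + 2.55 = 0, giving V_DS = 0.439 V (the root below V_ov).
I_D = (2.55 − 0.439) / 2.57 = 0.822 mA.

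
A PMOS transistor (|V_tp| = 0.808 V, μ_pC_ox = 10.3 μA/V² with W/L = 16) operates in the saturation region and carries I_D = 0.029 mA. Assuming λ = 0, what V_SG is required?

V_SG = 1.40 V

k_p = μ_pC_ox · (W/L) = 0.1648 mA/V².
In saturation I_D = ½ k_p (V_SG − |V_tp|)², so V_SG − |V_tp| = √(2 I_D / k_p) = √(2 × 0.029 / 0.1648) = 0.593 V.
V_SG = 0.808 + 0.593 = 1.4 V.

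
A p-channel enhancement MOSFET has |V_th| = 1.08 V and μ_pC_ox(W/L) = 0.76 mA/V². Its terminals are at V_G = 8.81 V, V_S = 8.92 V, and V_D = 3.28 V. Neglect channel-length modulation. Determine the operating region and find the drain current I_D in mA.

Cutoff; I_D = 0 mA

V_SG = V_S − V_G = 8.92 − 8.81 = 0.11 V; V_SD = V_S − V_D = 8.92 − 3.28 = 5.64 V.
V_SG = 0.11 V < |V_th| = 1.08 V, so the transistor is in cutoff.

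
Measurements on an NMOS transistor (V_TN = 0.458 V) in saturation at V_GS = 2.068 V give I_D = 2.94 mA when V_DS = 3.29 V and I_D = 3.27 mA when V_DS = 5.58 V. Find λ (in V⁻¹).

λ = 0.0584 V⁻¹

With V_GS fixed, I_D ∝ (1 + λ V_DS) in saturation, so I_D2/I_D1 = (1 + λ V_DS2)/(1 + λ V_DS1).
3.27/2.94 = 1.112 = (1 + 5.58 λ)/(1 + 3.29 λ).
Solving: λ (I_D1 V_DS2 − I_D2 V_DS1) = I_D2 − I_D1, so λ = (3.27 − 2.94) / (2.94 × 5.58 − 3.27 × 3.29) = 0.33 / 5.65 = 0.0584 V⁻¹.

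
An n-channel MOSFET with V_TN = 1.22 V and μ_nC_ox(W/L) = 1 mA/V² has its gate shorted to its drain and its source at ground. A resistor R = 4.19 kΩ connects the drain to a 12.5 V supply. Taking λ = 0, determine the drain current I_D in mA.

I_D = 2.19 mA

With gate tied to drain, V_GS = V_DS ≥ V_GS − V_TN, so the device is in saturation.
KCL at the drain: ½ k_n (V_GS − V_TN)² = (V_DD − V_GS)/R.
Let x = V_GS − 1.22. Then 2.1 x² + x − 11.28 = 0, giving x = 2.09 V (positive root), so V_GS = 3.31 V.
I_D = (V_DD − V_GS)/R = (12.5 − 3.31) / 4.19 = 2.19 mA.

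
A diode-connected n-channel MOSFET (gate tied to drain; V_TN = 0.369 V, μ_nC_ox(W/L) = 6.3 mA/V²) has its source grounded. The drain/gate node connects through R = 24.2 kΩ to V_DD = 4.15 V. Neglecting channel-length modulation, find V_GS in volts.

V_GS = 0.585 V

With gate tied to drain, V_GS = V_DS ≥ V_GS − V_TN, so the device is in saturation.
KCL at the drain: ½ k_n (V_GS − V_TN)² = (V_DD − V_GS)/R.
Let x = V_GS − 0.369. Then 76.2 x² + x − 3.781 = 0, giving x = 0.216 V (positive root), so V_GS = 0.585 V.
I_D = (V_DD − V_GS)/R = (4.15 − 0.585) / 24.2 = 0.147 mA.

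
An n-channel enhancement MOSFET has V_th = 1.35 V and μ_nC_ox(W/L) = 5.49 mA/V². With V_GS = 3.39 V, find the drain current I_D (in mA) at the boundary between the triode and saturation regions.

At the boundary V_DS = V_ov = V_GS − V_th = 3.39 − 1.35 = 2.04 V.
I_D = ½ k_n V_ov² = 0.5 × 5.49 × 2.04² = 11.4 mA.

I_D = 11.4 mA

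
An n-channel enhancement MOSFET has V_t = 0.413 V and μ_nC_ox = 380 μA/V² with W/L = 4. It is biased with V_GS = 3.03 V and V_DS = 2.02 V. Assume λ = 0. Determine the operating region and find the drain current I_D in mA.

k_n = μ_nC_ox · (W/L) = 1.52 mA/V².
V_ov = V_GS − V_t = 3.03 − 0.413 = 2.62 V.
Since V_DS = 2.02 V < V_ov = 2.62 V, the device is in the triode region.
I_D = k_n [V_ov · V_DS − ½ V_DS²] = 1.52 × [2.62 × 2.02 − 0.5 × 2.02²] = 4.93 mA.

Triode; I_D = 4.93 mA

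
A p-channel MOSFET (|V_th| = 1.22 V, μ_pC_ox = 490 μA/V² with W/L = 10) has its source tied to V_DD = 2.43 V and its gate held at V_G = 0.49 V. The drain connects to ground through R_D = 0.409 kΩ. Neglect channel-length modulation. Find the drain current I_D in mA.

I_D = 1.27 mA

V_SG = V_DD − V_G = 2.43 − 0.49 = 1.94 V, so V_ov = 1.94 − 1.22 = 0.72 V.
k_p = μ_pC_ox · (W/L) = 4.9 mA/V².
Assume saturation: I_D = ½ k_p V_ov² = 0.5 × 4.9 × 0.72² = 1.27 mA, giving V_SD = V_DD − I_D R_D = 2.43 − 1.27 × 0.409 = 1.91 V.
V_SD = 1.91 V ≥ V_ov = 0.72 V, confirming saturation.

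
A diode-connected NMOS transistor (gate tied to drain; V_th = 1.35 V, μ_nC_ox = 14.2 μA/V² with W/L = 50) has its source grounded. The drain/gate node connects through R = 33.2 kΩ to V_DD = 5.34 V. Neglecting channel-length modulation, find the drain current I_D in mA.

I_D = 0.104 mA

With gate tied to drain, V_GS = V_DS ≥ V_GS − V_th, so the device is in saturation.
k_n = μ_nC_ox · (W/L) = 0.71 mA/V².
KCL at the drain: ½ k_n (V_GS − V_th)² = (V_DD − V_GS)/R.
Let x = V_GS − 1.35. Then 11.8 x² + x − 3.99 = 0, giving x = 0.541 V (positive root), so V_GS = 1.89 V.
I_D = (V_DD − V_GS)/R = (5.34 − 1.89) / 33.2 = 0.104 mA.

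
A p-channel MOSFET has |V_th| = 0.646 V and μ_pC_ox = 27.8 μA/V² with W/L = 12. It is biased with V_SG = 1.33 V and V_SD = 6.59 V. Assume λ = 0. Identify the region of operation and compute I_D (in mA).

k_p = μ_pC_ox · (W/L) = 0.3336 mA/V².
V_ov = V_SG − |V_th| = 1.33 − 0.646 = 0.684 V.
Since V_SD = 6.59 V ≥ V_ov = 0.684 V, the device is in saturation.
I_D = ½ k_p V_ov² = 0.5 × 0.3336 × 0.684² = 0.078 mA.

Saturation; I_D = 0.0780 mA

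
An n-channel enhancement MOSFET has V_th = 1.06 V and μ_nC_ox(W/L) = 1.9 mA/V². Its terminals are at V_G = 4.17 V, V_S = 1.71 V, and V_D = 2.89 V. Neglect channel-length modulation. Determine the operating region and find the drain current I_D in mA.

V_GS = V_G − V_S = 4.17 − 1.71 = 2.46 V; V_DS = V_D − V_S = 2.89 − 1.71 = 1.18 V.
V_ov = V_GS − V_th = 2.46 − 1.06 = 1.4 V.
Since V_DS = 1.18 V < V_ov = 1.4 V, the device is in the triode region.
I_D = k_n [V_ov · V_DS − ½ V_DS²] = 1.9 × [1.4 × 1.18 − 0.5 × 1.18²] = 1.82 mA.

Triode; I_D = 1.82 mA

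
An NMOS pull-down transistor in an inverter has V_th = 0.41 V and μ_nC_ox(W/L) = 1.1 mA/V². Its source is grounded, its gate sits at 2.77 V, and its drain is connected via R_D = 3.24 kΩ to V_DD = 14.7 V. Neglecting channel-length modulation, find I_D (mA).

V_GS = V_G = 2.77 V, so V_ov = 2.77 − 0.41 = 2.36 V.
Assume saturation: I_D = ½ k_n V_ov² = 0.5 × 1.1 × 2.36² = 3.06 mA, giving V_DS = V_DD − I_D R_D = 14.7 − 3.06 × 3.24 = 4.77 V.
V_DS = 4.77 V ≥ V_ov = 2.36 V, confirming saturation.

I_D = 3.06 mA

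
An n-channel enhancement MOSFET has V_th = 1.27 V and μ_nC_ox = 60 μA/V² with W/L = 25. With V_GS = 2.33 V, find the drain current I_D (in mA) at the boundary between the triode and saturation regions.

At the boundary V_DS = V_ov = V_GS − V_th = 2.33 − 1.27 = 1.06 V.
k_n = μ_nC_ox · (W/L) = 1.5 mA/V².
I_D = ½ k_n V_ov² = 0.5 × 1.5 × 1.06² = 0.843 mA.

I_D = 0.843 mA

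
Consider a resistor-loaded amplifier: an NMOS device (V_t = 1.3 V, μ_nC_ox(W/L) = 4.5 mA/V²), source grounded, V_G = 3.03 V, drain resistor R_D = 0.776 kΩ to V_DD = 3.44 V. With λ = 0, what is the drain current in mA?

V_GS = V_G = 3.03 V, so V_ov = 3.03 − 1.3 = 1.73 V.
Assume saturation: I_D = ½ k_n V_ov² = 0.5 × 4.5 × 1.73² = 6.73 mA, giving V_DS = V_DD − I_D R_D = 3.44 − 6.73 × 0.776 = -1.79 V.
But -1.79 V < V_ov = 1.73 V, so the device is actually in triode.
In triode I_D = k_n[V_ov V_DS − ½ V_DS²] and I_D = (V_DD − V_DS)/R_D. Equating: 1.75 V_DS² − 7.041 V_DS + 3.44 = 0, giving V_DS = 0.569 V (the root below V_ov).
I_D = (3.44 − 0.569) / 0.776 = 3.7 mA.

I_D = 3.70 mA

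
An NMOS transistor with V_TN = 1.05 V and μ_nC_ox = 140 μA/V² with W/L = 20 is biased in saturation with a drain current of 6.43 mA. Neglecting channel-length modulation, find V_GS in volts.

V_GS = 3.19 V

k_n = μ_nC_ox · (W/L) = 2.8 mA/V².
In saturation I_D = ½ k_n (V_GS − V_TN)², so V_GS − V_TN = √(2 I_D / k_n) = √(2 × 6.43 / 2.8) = 2.14 V.
V_GS = 1.05 + 2.14 = 3.19 V.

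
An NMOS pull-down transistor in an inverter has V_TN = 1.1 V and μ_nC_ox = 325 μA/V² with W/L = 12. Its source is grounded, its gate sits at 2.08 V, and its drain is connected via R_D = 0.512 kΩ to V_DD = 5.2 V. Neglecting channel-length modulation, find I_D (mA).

V_GS = V_G = 2.08 V, so V_ov = 2.08 − 1.1 = 0.98 V.
k_n = μ_nC_ox · (W/L) = 3.9 mA/V².
Assume saturation: I_D = ½ k_n V_ov² = 0.5 × 3.9 × 0.98² = 1.87 mA, giving V_DS = V_DD − I_D R_D = 5.2 − 1.87 × 0.512 = 4.24 V.
V_DS = 4.24 V ≥ V_ov = 0.98 V, confirming saturation.

I_D = 1.87 mA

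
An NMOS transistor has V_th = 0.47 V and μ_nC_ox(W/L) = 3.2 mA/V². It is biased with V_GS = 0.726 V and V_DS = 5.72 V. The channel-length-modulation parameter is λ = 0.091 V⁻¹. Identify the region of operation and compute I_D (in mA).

Saturation; I_D = 0.159 mA

V_ov = V_GS − V_th = 0.726 − 0.47 = 0.256 V.
Since V_DS = 5.72 V ≥ V_ov = 0.256 V, the device is in saturation.
I_D = ½ k_n V_ov² (1 + λ V_DS) = 0.5 × 3.2 × 0.256² × (1 + 0.091 × 5.72) = 0.159 mA.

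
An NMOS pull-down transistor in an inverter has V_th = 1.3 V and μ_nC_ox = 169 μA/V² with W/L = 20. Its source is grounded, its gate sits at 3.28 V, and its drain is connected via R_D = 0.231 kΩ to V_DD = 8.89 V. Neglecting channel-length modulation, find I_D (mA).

I_D = 6.63 mA

V_GS = V_G = 3.28 V, so V_ov = 3.28 − 1.3 = 1.98 V.
k_n = μ_nC_ox · (W/L) = 3.38 mA/V².
Assume saturation: I_D = ½ k_n V_ov² = 0.5 × 3.38 × 1.98² = 6.63 mA, giving V_DS = V_DD − I_D R_D = 8.89 − 6.63 × 0.231 = 7.36 V.
V_DS = 7.36 V ≥ V_ov = 1.98 V, confirming saturation.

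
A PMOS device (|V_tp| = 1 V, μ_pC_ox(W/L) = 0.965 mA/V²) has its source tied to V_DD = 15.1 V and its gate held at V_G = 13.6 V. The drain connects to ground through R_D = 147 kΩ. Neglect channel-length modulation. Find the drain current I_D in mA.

I_D = 0.101 mA

V_SG = V_DD − V_G = 15.1 − 13.6 = 1.5 V, so V_ov = 1.5 − 1 = 0.5 V.
Assume saturation: I_D = ½ k_p V_ov² = 0.5 × 0.965 × 0.5² = 0.121 mA, giving V_SD = V_DD − I_D R_D = 15.1 − 0.121 × 147 = -2.63 V.
But -2.63 V < V_ov = 0.5 V, so the device is actually in triode.
In triode I_D = k_p[V_ov V_SD − ½ V_SD²] and I_D = (V_DD − V_SD)/R_D. Equating: 70.9 V_SD² − 71.93 V_SD + 15.1 = 0, giving V_SD = 0.297 V (the root below V_ov).
I_D = (15.1 − 0.297) / 147 = 0.101 mA.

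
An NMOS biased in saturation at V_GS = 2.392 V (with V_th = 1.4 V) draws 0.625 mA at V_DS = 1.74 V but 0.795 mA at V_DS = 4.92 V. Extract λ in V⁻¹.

With V_GS fixed, I_D ∝ (1 + λ V_DS) in saturation, so I_D2/I_D1 = (1 + λ V_DS2)/(1 + λ V_DS1).
0.795/0.625 = 1.272 = (1 + 4.92 λ)/(1 + 1.74 λ).
Solving: λ (I_D1 V_DS2 − I_D2 V_DS1) = I_D2 − I_D1, so λ = (0.795 − 0.625) / (0.625 × 4.92 − 0.795 × 1.74) = 0.17 / 1.69 = 0.1 V⁻¹.

λ = 0.100 V⁻¹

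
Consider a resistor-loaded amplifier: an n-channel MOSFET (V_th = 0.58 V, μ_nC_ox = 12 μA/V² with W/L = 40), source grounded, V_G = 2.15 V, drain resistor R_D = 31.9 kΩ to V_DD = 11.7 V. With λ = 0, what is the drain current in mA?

I_D = 0.349 mA

V_GS = V_G = 2.15 V, so V_ov = 2.15 − 0.58 = 1.57 V.
k_n = μ_nC_ox · (W/L) = 0.48 mA/V².
Assume saturation: I_D = ½ k_n V_ov² = 0.5 × 0.48 × 1.57² = 0.592 mA, giving V_DS = V_DD − I_D R_D = 11.7 − 0.592 × 31.9 = -7.17 V.
But -7.17 V < V_ov = 1.57 V, so the device is actually in triode.
In triode I_D = k_n[V_ov V_DS − ½ V_DS²] and I_D = (V_DD − V_DS)/R_D. Equating: 7.66 V_DS² − 25.04 V_DS + 11.7 = 0, giving V_DS = 0.565 V (the root below V_ov).
I_D = (11.7 − 0.565) / 31.9 = 0.349 mA.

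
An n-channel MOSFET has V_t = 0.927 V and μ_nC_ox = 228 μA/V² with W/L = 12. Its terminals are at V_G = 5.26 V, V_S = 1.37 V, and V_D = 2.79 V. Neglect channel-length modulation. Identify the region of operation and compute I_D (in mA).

Triode; I_D = 8.75 mA

V_GS = V_G − V_S = 5.26 − 1.37 = 3.89 V; V_DS = V_D − V_S = 2.79 − 1.37 = 1.42 V.
k_n = μ_nC_ox · (W/L) = 2.736 mA/V².
V_ov = V_GS − V_t = 3.89 − 0.927 = 2.96 V.
Since V_DS = 1.42 V < V_ov = 2.96 V, the device is in the triode region.
I_D = k_n [V_ov · V_DS − ½ V_DS²] = 2.736 × [2.96 × 1.42 − 0.5 × 1.42²] = 8.75 mA.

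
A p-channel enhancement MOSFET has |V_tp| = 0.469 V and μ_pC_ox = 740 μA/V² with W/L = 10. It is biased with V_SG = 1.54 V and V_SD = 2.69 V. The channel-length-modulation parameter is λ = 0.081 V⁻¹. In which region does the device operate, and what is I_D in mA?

k_p = μ_pC_ox · (W/L) = 7.4 mA/V².
V_ov = V_SG − |V_tp| = 1.54 − 0.469 = 1.07 V.
Since V_SD = 2.69 V ≥ V_ov = 1.07 V, the device is in saturation.
I_D = ½ k_p V_ov² (1 + λ V_SD) = 0.5 × 7.4 × 1.07² × (1 + 0.081 × 2.69) = 5.17 mA.

Saturation; I_D = 5.17 mA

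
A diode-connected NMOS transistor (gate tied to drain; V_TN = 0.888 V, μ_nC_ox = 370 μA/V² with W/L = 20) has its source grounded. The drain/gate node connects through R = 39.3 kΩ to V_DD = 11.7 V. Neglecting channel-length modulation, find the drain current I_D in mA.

With gate tied to drain, V_GS = V_DS ≥ V_GS − V_TN, so the device is in saturation.
k_n = μ_nC_ox · (W/L) = 7.4 mA/V².
KCL at the drain: ½ k_n (V_GS − V_TN)² = (V_DD − V_GS)/R.
Let x = V_GS − 0.888. Then 145 x² + x − 10.81 = 0, giving x = 0.269 V (positive root), so V_GS = 1.16 V.
I_D = (V_DD − V_GS)/R = (11.7 − 1.16) / 39.3 = 0.268 mA.

I_D = 0.268 mA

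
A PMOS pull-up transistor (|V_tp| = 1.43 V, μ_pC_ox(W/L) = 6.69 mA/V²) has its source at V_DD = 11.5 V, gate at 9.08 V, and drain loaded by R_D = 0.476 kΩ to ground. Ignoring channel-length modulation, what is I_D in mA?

V_SG = V_DD − V_G = 11.5 − 9.08 = 2.42 V, so V_ov = 2.42 − 1.43 = 0.99 V.
Assume saturation: I_D = ½ k_p V_ov² = 0.5 × 6.69 × 0.99² = 3.28 mA, giving V_SD = V_DD − I_D R_D = 11.5 − 3.28 × 0.476 = 9.94 V.
V_SD = 9.94 V ≥ V_ov = 0.99 V, confirming saturation.

I_D = 3.28 mA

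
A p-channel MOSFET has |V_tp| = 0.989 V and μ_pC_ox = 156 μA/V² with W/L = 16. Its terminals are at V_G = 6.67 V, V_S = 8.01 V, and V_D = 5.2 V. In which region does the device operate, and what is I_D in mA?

V_SG = V_S − V_G = 8.01 − 6.67 = 1.34 V; V_SD = V_S − V_D = 8.01 − 5.2 = 2.81 V.
k_p = μ_pC_ox · (W/L) = 2.496 mA/V².
V_ov = V_SG − |V_tp| = 1.34 − 0.989 = 0.351 V.
Since V_SD = 2.81 V ≥ V_ov = 0.351 V, the device is in saturation.
I_D = ½ k_p V_ov² = 0.5 × 2.496 × 0.351² = 0.154 mA.

Saturation; I_D = 0.154 mA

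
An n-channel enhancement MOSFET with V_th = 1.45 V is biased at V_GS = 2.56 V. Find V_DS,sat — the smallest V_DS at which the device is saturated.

V_DS,sat = 1.11 V

The boundary between triode and saturation is V_DS = V_GS − V_th = V_ov.
V_ov = 2.56 − 1.45 = 1.11 V.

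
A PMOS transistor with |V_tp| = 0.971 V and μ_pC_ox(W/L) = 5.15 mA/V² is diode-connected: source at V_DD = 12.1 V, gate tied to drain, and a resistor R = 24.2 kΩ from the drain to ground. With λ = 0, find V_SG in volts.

V_SG = 1.39 V

With gate tied to drain, V_SG = V_SD ≥ V_SG − |V_tp|, so the device is in saturation.
KCL at the drain: ½ k_p (V_SG − |V_tp|)² = (V_DD − V_SG)/R.
Let x = V_SG − 0.971. Then 62.3 x² + x − 11.13 = 0, giving x = 0.415 V (positive root), so V_SG = 1.39 V.
I_D = (V_DD − V_SG)/R = (12.1 − 1.39) / 24.2 = 0.443 mA.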